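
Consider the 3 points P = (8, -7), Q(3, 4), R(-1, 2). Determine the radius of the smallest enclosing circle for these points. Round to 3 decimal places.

6.368

Side lengths²: PQ² = 146, PR² = 162, QR² = 20.
Since PR² = 162 < 146 + 20 = 166, the triangle is acute, so the smallest enclosing circle is the circumcircle.
Circumcentre = (11/3, -7/3), r² = 365/9.
r = √(365/9) ≈ 6.368.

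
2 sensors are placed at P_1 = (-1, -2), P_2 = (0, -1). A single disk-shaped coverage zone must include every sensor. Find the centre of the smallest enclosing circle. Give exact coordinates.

The smallest circle enclosing two points has them as diameter endpoints.
Centre = midpoint = (-0.5, -1.5); r² = |P_1P_2|²/4 = 2/4 = 0.5.
Centre = (-0.5, -1.5).

(-0.5, -1.5)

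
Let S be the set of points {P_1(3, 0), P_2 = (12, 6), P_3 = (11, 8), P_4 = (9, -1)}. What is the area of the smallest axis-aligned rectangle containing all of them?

x ranges over [3, 12], width 9.
y ranges over [-1, 8], height 9.
Area = 9 × 9 = 81.

81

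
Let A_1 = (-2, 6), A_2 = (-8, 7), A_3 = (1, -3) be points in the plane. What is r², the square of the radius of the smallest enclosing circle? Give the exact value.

45.25

Side lengths²: A_1A_2² = 37, A_1A_3² = 90, A_2A_3² = 181.
Since A_2A_3² = 181 ≥ 90 + 37 = 127, the angle opposite A_2A_3 is not acute, so the smallest enclosing circle has A_2A_3 as diameter.
Centre = midpoint of A_2A_3 = (-3.5, 2), r² = 181/4 = 45.25.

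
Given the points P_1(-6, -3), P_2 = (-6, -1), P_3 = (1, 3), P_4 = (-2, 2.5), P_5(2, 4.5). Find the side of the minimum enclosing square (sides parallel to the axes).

The bounding box has width 8 and height 7.5.
An axis-aligned square enclosing the set must have side ≥ max(width, height).
So the minimum side is max(8, 7.5) = 8.

8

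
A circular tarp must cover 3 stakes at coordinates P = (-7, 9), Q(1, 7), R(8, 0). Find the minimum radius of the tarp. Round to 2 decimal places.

8.75

Side lengths²: PQ² = 68, PR² = 306, QR² = 98.
Since PR² = 306 ≥ 98 + 68 = 166, the angle opposite PR is not acute, so the smallest enclosing circle has PR as diameter.
Centre = midpoint of PR = (0.5, 4.5), r² = 306/4 = 76.5.
r = √(76.5) ≈ 8.75.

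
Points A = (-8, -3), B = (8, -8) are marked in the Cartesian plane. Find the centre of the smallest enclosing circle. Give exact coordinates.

(0, -5.5)

The smallest circle enclosing two points has them as diameter endpoints.
Centre = midpoint = (0, -5.5); r² = |AB|²/4 = 281/4 = 70.25.
Centre = (0, -5.5).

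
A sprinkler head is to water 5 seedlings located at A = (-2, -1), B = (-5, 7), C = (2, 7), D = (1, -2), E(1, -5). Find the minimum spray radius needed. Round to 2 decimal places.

By Welzl's lemma the MEC is supported by two points (diametrically opposite) or three points (on a circumcircle).
The minimum enclosing circle is determined by three boundary points: B, C, E.
Their circumcentre is (-1.5, 1.25) with r² = 45.3125.
The farthest remaining point D is at distance² 16.8125 ≤ 45.3125.
r = √(45.3125) ≈ 6.73.

6.73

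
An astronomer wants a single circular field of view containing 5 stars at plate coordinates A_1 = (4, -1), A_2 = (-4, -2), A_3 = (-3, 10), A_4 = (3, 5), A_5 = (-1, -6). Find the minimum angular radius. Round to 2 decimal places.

The farthest pair is A_3–A_5 with squared distance 260. The circle on this segment as diameter has centre (-2, 2) and r² = 260/4 = 65.
Check A_1: distance² to centre = 45 ≤ 65, so it lies inside.
All remaining points lie in this disk, and no smaller disk contains both endpoints, so this is the minimum enclosing circle.
r = √65 ≈ 8.06.

8.06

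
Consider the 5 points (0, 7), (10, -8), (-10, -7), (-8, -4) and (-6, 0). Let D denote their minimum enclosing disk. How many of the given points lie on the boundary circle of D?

The minimum enclosing circle of a finite set is fixed by two of the points (as a diameter) or three (as a circumcircle).
The minimum enclosing circle is determined by three boundary points: (0, 7), (10, -8), (-10, -7).
Their circumcentre is (11/58, -215/58) with r² = 192881/1682.
The farthest remaining point (-8, -4) is at distance² 112957/1682 ≤ 192881/1682.
The points at distance exactly r from the centre are (0, 7), (10, -8), (-10, -7) — 3 points.

3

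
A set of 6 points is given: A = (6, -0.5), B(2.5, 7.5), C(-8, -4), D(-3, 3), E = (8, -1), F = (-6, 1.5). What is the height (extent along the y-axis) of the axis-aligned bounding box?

11.5

max y = 7.5, min y = -4, so height = 11.5.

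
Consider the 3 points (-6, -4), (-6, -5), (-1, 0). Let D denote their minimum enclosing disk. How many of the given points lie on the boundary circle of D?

Call the three points A, B, C in the order given.
Side lengths²: AB² = 1, AC² = 41, BC² = 50.
Since BC² = 50 ≥ 41 + 1 = 42, the angle opposite BC is not acute, so the smallest enclosing circle has BC as diameter.
Centre = midpoint of BC = (-3.5, -2.5), r² = 50/4 = 12.5.
The points at distance exactly r from the centre are (-6, -5), (-1, 0) — 2 points.

2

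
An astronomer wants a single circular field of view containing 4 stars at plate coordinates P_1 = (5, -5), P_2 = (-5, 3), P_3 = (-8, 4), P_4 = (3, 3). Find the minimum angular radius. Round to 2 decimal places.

7.91

The minimum enclosing circle of a finite set is fixed by two of the points (as a diameter) or three (as a circumcircle).
The farthest pair is P_1–P_3 with squared distance 250. The circle on this segment as diameter has centre (-1.5, -0.5) and r² = 250/4 = 62.5.
Check P_2: distance² to centre = 24.5 ≤ 62.5, so it lies inside.
All remaining points lie in this disk, and no smaller disk contains both endpoints, so this is the minimum enclosing circle.
r = √(62.5) ≈ 7.91.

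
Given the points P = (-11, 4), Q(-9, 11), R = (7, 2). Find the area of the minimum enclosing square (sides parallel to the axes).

324

The bounding box has width 18 and height 9.
An axis-aligned square enclosing the set must have side ≥ max(width, height).
So the minimum side is max(18, 9) = 18.
Area = 18² = 324.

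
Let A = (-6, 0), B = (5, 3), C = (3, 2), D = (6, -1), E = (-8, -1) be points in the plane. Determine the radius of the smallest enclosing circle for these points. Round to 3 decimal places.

7.010

A smallest enclosing disk is always determined by at most three of the input points on its boundary.
The minimum enclosing circle is determined by three boundary points: B, D, E.
Their circumcentre is (-1, -0.625) with r² = 49.140625.
The farthest remaining point A is at distance² 25.390625 ≤ 49.140625.
r = √(49.140625) ≈ 7.010.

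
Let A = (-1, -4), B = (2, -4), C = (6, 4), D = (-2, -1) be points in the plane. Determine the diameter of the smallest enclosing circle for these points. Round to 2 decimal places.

The minimum enclosing circle of a finite set is fixed by two of the points (as a diameter) or three (as a circumcircle).
The farthest pair is A–C with squared distance 113. The circle on this segment as diameter has centre (2.5, 0) and r² = 113/4 = 28.25.
Check B: distance² to centre = 16.25 ≤ 28.25, so it lies inside.
All remaining points lie in this disk, and no smaller disk contains both endpoints, so this is the minimum enclosing circle.
Diameter = 2r = 2√(28.25) ≈ 10.63.

10.63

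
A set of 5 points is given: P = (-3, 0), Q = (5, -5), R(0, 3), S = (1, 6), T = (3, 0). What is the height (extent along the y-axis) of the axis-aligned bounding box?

max y = 6, min y = -5, so height = 11.

11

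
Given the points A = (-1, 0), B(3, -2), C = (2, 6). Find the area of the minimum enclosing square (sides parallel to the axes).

The bounding box has width 4 and height 8.
An axis-aligned square enclosing the set must have side ≥ max(width, height).
So the minimum side is max(4, 8) = 8.
Area = 8² = 64.

64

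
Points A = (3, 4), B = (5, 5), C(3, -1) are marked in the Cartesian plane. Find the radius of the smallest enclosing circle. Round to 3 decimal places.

Side lengths²: AB² = 5, AC² = 25, BC² = 40.
Since BC² = 40 ≥ 25 + 5 = 30, the angle opposite BC is not acute, so the smallest enclosing circle has BC as diameter.
Centre = midpoint of BC = (4, 2), r² = 40/4 = 10.
r = √10 ≈ 3.162.

3.162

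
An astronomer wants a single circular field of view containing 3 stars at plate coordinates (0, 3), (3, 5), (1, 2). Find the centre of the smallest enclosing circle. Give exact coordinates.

Call the three points A, B, C in the order given.
Side lengths²: AB² = 13, AC² = 2, BC² = 13.
Since BC² = 13 < 13 + 2 = 15, the triangle is acute, so the smallest enclosing circle is the circumcircle.
Circumcentre = (1.7, 3.7), r² = 3.38.
Centre = (1.7, 3.7).

(1.7, 3.7)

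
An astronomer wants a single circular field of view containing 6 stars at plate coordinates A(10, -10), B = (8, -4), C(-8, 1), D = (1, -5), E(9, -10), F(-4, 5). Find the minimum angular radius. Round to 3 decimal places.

10.554

The minimum enclosing circle of a finite set is fixed by two of the points (as a diameter) or three (as a circumcircle).
The minimum enclosing circle is determined by three boundary points: A, C, F.
Their circumcentre is (69/58, -243/58) with r² = 187345/1682.
The farthest remaining point E is at distance² 159389/1682 ≤ 187345/1682.
r = √(187345/1682) ≈ 10.554.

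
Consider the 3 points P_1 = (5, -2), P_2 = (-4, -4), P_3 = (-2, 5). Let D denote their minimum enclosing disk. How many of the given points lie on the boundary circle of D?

Side lengths²: P_1P_2² = 85, P_1P_3² = 98, P_2P_3² = 85.
Since P_1P_3² = 98 < 85 + 85 = 170, the triangle is acute, so the smallest enclosing circle is the circumcircle.
Circumcentre = (-3/22, -3/22), r² = 7225/242.
The points at distance exactly r from the centre are P_1, P_2, P_3 — 3 points.

3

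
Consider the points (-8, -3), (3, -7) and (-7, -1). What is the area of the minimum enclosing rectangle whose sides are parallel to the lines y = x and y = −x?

56

In coordinates u = x + y, v = x − y the rectangle is axis-aligned; the map (x,y)→(u,v) scales areas by 2.
u-values: -11, -4, -8; range = -4 − (-11) = 7.
v-values: -5, 10, -6; range = 10 − (-6) = 16.
Area = (7 × 16) / 2 = 56.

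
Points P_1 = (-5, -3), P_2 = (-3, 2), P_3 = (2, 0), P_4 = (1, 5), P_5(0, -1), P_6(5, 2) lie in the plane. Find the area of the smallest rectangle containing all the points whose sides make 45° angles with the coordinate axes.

60

In coordinates u = x + y, v = x − y the rectangle is axis-aligned; the map (x,y)→(u,v) scales areas by 2.
u-values: -8, -1, 2, 6, -1, 7; range = 7 − (-8) = 15.
v-values: -2, -5, 2, -4, 1, 3; range = 3 − (-5) = 8.
Area = (15 × 8) / 2 = 60.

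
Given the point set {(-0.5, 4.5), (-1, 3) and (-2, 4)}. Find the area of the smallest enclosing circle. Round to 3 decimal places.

Call the three points A, B, C in the order given.
Side lengths²: AB² = 2.5, AC² = 2.5, BC² = 2.
Since AC² = 2.5 < 2.5 + 2 = 4.5, the triangle is acute, so the smallest enclosing circle is the circumcircle.
Circumcentre = (-1.125, 3.875), r² = 0.78125.
Area = π·r² = π·0.78125 ≈ 2.454.

2.454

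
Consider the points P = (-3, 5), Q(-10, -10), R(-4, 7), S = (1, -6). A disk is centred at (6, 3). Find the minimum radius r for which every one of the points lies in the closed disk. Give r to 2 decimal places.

20.62

The required radius is the distance from (6, 3) to the farthest point.
Squared distances: 85, 425, 116, 106.
Maximum is 425, attained at Q.
r = √425 ≈ 20.62.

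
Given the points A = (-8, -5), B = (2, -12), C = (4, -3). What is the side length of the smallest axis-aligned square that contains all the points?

12

The bounding box has width 12 and height 9.
An axis-aligned square enclosing the set must have side ≥ max(width, height).
So the minimum side is max(12, 9) = 12.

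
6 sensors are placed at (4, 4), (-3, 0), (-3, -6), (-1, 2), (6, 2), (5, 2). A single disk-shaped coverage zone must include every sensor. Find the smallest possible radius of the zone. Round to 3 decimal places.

6.114

A smallest enclosing disk is always determined by at most three of the input points on its boundary.
The minimum enclosing circle is determined by three boundary points: (4, 4), (-3, -6), (6, 2).
Their circumcentre is (27/34, -41/34) with r² = 21605/578.
The farthest remaining point (5, 2) is at distance² 16165/578 ≤ 21605/578.
r = √(21605/578) ≈ 6.114.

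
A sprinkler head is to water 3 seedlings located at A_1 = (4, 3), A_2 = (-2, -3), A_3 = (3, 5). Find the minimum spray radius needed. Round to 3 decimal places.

4.717

Side lengths²: A_1A_2² = 72, A_1A_3² = 5, A_2A_3² = 89.
Since A_2A_3² = 89 ≥ 72 + 5 = 77, the angle opposite A_2A_3 is not acute, so the smallest enclosing circle has A_2A_3 as diameter.
Centre = midpoint of A_2A_3 = (0.5, 1), r² = 89/4 = 22.25.
r = √(22.25) ≈ 4.717.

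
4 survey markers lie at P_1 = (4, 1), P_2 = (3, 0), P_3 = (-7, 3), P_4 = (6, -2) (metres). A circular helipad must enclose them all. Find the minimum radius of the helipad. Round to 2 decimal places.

The minimum enclosing circle of a finite set is fixed by two of the points (as a diameter) or three (as a circumcircle).
The farthest pair is P_3–P_4 with squared distance 194. The circle on this segment as diameter has centre (-0.5, 0.5) and r² = 194/4 = 48.5.
Check P_1: distance² to centre = 20.5 ≤ 48.5, so it lies inside.
All remaining points lie in this disk, and no smaller disk contains both endpoints, so this is the minimum enclosing circle.
r = √(48.5) ≈ 6.96.

6.96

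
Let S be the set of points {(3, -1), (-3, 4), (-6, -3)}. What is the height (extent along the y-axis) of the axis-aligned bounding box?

7

max y = 4, min y = -3, so height = 7.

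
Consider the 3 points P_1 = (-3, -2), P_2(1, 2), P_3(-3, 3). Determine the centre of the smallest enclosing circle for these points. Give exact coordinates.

(-1.5, 0.5)

Side lengths²: P_1P_2² = 32, P_1P_3² = 25, P_2P_3² = 17.
Since P_1P_2² = 32 < 25 + 17 = 42, the triangle is acute, so the smallest enclosing circle is the circumcircle.
Circumcentre = (-1.5, 0.5), r² = 8.5.
Centre = (-1.5, 0.5).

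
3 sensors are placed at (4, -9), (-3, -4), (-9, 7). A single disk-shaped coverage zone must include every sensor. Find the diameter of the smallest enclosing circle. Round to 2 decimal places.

20.62

Call the three points A, B, C in the order given.
Side lengths²: AB² = 74, AC² = 425, BC² = 157.
Since AC² = 425 ≥ 157 + 74 = 231, the angle opposite AC is not acute, so the smallest enclosing circle has AC as diameter.
Centre = midpoint of AC = (-2.5, -1), r² = 425/4 = 106.25.
Diameter = 2r = 2√(106.25) ≈ 20.62.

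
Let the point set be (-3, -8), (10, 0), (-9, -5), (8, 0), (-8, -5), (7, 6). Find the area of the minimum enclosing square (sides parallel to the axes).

361

The bounding box has width 19 and height 14.
An axis-aligned square enclosing the set must have side ≥ max(width, height).
So the minimum side is max(19, 14) = 19.
Area = 19² = 361.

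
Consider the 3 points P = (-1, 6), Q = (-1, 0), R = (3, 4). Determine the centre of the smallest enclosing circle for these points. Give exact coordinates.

(0, 3)

Side lengths²: PQ² = 36, PR² = 20, QR² = 32.
Since PQ² = 36 < 32 + 20 = 52, the triangle is acute, so the smallest enclosing circle is the circumcircle.
Circumcentre = (0, 3), r² = 10.
Centre = (0, 3).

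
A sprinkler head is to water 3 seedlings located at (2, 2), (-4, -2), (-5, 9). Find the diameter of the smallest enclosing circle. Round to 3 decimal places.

Call the three points A, B, C in the order given.
Side lengths²: AB² = 52, AC² = 98, BC² = 122.
Since BC² = 122 < 98 + 52 = 150, the triangle is acute, so the smallest enclosing circle is the circumcircle.
Circumcentre = (-3.4, 3.6), r² = 31.72.
Diameter = 2r = 2√(31.72) ≈ 11.264.

11.264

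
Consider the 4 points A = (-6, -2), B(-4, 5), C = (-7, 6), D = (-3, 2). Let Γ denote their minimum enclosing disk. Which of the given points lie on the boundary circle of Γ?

The minimum enclosing circle of a finite set is fixed by two of the points (as a diameter) or three (as a circumcircle).
The farthest pair is A–C with squared distance 65. The circle on this segment as diameter has centre (-6.5, 2) and r² = 65/4 = 16.25.
Check B: distance² to centre = 15.25 ≤ 16.25, so it lies inside.
All remaining points lie in this disk, and no smaller disk contains both endpoints, so this is the minimum enclosing circle.
The points at distance exactly r from the centre are A, C — 2 points.

A, C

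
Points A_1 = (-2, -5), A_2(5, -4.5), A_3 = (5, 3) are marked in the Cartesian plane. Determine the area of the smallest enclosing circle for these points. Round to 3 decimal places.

88.750

Side lengths²: A_1A_2² = 49.25, A_1A_3² = 113, A_2A_3² = 56.25.
Since A_1A_3² = 113 ≥ 56.25 + 49.25 = 105.5, the angle opposite A_1A_3 is not acute, so the smallest enclosing circle has A_1A_3 as diameter.
Centre = midpoint of A_1A_3 = (1.5, -1), r² = 113/4 = 28.25.
Area = π·r² = π·28.25 ≈ 88.750.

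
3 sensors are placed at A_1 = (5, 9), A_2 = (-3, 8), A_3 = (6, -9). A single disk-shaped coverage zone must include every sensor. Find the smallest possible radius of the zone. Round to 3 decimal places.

9.641

Side lengths²: A_1A_2² = 65, A_1A_3² = 325, A_2A_3² = 370.
Since A_2A_3² = 370 < 325 + 65 = 390, the triangle is acute, so the smallest enclosing circle is the circumcircle.
Circumcentre = (121/58, -11/58), r² = 156325/1682.
r = √(156325/1682) ≈ 9.641.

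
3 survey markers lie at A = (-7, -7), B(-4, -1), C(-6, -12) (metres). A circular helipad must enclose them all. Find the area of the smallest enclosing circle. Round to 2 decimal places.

98.17

Side lengths²: AB² = 45, AC² = 26, BC² = 125.
Since BC² = 125 ≥ 45 + 26 = 71, the angle opposite BC is not acute, so the smallest enclosing circle has BC as diameter.
Centre = midpoint of BC = (-5, -6.5), r² = 125/4 = 31.25.
Area = π·r² = π·31.25 ≈ 98.17.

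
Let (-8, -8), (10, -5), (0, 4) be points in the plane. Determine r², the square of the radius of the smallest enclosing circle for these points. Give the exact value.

85.0205078125

Call the three points A, B, C in the order given.
Side lengths²: AB² = 333, AC² = 208, BC² = 181.
Since AB² = 333 < 208 + 181 = 389, the triangle is acute, so the smallest enclosing circle is the circumcircle.
Circumcentre = (0.78125, -5.1875), r² = 85.0205078125.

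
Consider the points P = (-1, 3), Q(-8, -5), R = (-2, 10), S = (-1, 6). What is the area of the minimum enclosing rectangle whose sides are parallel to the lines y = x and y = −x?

In coordinates u = x + y, v = x − y the rectangle is axis-aligned; the map (x,y)→(u,v) scales areas by 2.
u-values: 2, -13, 8, 5; range = 8 − (-13) = 21.
v-values: -4, -3, -12, -7; range = -3 − (-12) = 9.
Area = (21 × 9) / 2 = 94.5.

94.5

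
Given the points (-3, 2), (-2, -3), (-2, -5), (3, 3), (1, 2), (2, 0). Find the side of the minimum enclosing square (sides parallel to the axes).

The bounding box has width 6 and height 8.
An axis-aligned square enclosing the set must have side ≥ max(width, height).
So the minimum side is max(6, 8) = 8.

8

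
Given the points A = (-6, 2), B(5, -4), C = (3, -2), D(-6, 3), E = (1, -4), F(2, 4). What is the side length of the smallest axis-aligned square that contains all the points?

The bounding box has width 11 and height 8.
An axis-aligned square enclosing the set must have side ≥ max(width, height).
So the minimum side is max(11, 8) = 11.

11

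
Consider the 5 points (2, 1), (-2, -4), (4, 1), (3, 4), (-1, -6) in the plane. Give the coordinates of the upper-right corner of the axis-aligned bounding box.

x-range [-2, 4], y-range [-6, 4].
The upper-right corner is (4, 4).

(4, 4)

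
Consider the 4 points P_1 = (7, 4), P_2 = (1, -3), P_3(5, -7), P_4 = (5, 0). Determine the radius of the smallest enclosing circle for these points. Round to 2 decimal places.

5.59

A smallest enclosing disk is always determined by at most three of the input points on its boundary.
The farthest pair is P_1–P_3 with squared distance 125. The circle on this segment as diameter has centre (6, -1.5) and r² = 125/4 = 31.25.
Check P_2: distance² to centre = 27.25 ≤ 31.25, so it lies inside.
All remaining points lie in this disk, and no smaller disk contains both endpoints, so this is the minimum enclosing circle.
r = √(31.25) ≈ 5.59.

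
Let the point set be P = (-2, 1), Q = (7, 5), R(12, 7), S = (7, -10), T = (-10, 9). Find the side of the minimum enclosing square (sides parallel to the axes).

The bounding box has width 22 and height 19.
An axis-aligned square enclosing the set must have side ≥ max(width, height).
So the minimum side is max(22, 19) = 22.

22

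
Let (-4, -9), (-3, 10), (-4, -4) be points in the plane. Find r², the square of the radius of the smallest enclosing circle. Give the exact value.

90.5

Call the three points A, B, C in the order given.
Side lengths²: AB² = 362, AC² = 25, BC² = 197.
Since AB² = 362 ≥ 197 + 25 = 222, the angle opposite AB is not acute, so the smallest enclosing circle has AB as diameter.
Centre = midpoint of AB = (-3.5, 0.5), r² = 362/4 = 90.5.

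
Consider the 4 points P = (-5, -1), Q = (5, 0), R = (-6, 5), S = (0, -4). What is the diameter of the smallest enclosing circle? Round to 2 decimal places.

By Welzl's lemma the MEC is supported by two points (diametrically opposite) or three points (on a circumcircle).
The minimum enclosing circle is determined by three boundary points: Q, R, S.
Their circumcentre is (-33/46, 93/46) with r² = 38909/1058.
The farthest remaining point P is at distance² 29065/1058 ≤ 38909/1058.
Diameter = 2r = 2√(38909/1058) ≈ 12.13.

12.13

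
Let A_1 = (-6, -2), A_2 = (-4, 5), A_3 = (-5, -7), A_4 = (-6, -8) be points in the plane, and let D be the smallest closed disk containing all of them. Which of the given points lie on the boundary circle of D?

A smallest enclosing disk is always determined by at most three of the input points on its boundary.
The farthest pair is A_2–A_4 with squared distance 173. The circle on this segment as diameter has centre (-5, -1.5) and r² = 173/4 = 43.25.
Check A_1: distance² to centre = 1.25 ≤ 43.25, so it lies inside.
All remaining points lie in this disk, and no smaller disk contains both endpoints, so this is the minimum enclosing circle.
The points at distance exactly r from the centre are A_2, A_4 — 2 points.

A_2, A_4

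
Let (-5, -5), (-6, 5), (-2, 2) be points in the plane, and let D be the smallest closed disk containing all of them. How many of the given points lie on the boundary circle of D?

2

Call the three points A, B, C in the order given.
Side lengths²: AB² = 101, AC² = 58, BC² = 25.
Since AB² = 101 ≥ 58 + 25 = 83, the angle opposite AB is not acute, so the smallest enclosing circle has AB as diameter.
Centre = midpoint of AB = (-5.5, 0), r² = 101/4 = 25.25.
The points at distance exactly r from the centre are (-5, -5), (-6, 5) — 2 points.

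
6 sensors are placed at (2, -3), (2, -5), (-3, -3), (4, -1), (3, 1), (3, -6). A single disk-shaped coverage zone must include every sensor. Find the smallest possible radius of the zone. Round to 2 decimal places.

4.03

The minimum enclosing circle is determined by three boundary points: (-3, -3), (3, 1), (3, -6).
Their circumcentre is (1, -2.5) with r² = 16.25.
The farthest remaining point (4, -1) is at distance² 11.25 ≤ 16.25.
r = √(16.25) ≈ 4.03.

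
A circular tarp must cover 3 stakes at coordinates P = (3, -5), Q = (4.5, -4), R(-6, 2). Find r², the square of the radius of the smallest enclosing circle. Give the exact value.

36.5625

Side lengths²: PQ² = 3.25, PR² = 130, QR² = 146.25.
Since QR² = 146.25 ≥ 130 + 3.25 = 133.25, the angle opposite QR is not acute, so the smallest enclosing circle has QR as diameter.
Centre = midpoint of QR = (-0.75, -1), r² = 146.25/4 = 36.5625.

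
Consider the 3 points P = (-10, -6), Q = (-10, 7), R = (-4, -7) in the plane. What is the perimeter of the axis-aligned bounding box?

40

Width = max x − min x = -4 − (-10) = 6.
Height = max y − min y = 7 − (-7) = 14.
Perimeter = 2(6 + 14) = 40.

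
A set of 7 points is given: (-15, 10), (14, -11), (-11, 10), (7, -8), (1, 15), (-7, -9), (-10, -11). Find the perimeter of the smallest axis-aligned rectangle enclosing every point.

Width = max x − min x = 14 − (-15) = 29.
Height = max y − min y = 15 − (-11) = 26.
Perimeter = 2(29 + 26) = 110.

110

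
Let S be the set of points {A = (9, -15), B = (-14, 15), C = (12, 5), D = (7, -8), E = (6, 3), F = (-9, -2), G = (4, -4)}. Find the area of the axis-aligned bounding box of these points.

780

x ranges over [-14, 12], width 26.
y ranges over [-15, 15], height 30.
Area = 26 × 30 = 780.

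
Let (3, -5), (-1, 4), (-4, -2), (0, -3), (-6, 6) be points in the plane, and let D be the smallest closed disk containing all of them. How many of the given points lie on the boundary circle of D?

The minimum enclosing circle of a finite set is fixed by two of the points (as a diameter) or three (as a circumcircle).
The farthest pair is (3, -5)–(-6, 6) with squared distance 202. The circle on this segment as diameter has centre (-1.5, 0.5) and r² = 202/4 = 50.5.
Check (-1, 4): distance² to centre = 12.5 ≤ 50.5, so it lies inside.
All remaining points lie in this disk, and no smaller disk contains both endpoints, so this is the minimum enclosing circle.
The points at distance exactly r from the centre are (3, -5), (-6, 6) — 2 points.

2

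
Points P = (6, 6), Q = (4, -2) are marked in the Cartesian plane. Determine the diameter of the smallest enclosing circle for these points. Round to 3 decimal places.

The smallest circle enclosing two points has them as diameter endpoints.
Centre = midpoint = (5, 2); r² = |PQ|²/4 = 68/4 = 17.
Diameter = 2r = 2√17 ≈ 8.246.

8.246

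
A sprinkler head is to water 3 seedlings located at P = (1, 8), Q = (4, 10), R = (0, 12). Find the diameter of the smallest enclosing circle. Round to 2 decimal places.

4.75

Side lengths²: PQ² = 13, PR² = 17, QR² = 20.
Since QR² = 20 < 17 + 13 = 30, the triangle is acute, so the smallest enclosing circle is the circumcircle.
Circumcentre = (23/14, 72/7), r² = 1105/196.
Diameter = 2r = 2√(1105/196) ≈ 4.75.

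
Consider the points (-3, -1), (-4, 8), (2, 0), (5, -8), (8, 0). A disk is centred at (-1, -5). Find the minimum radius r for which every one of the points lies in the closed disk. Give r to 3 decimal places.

13.342

The required radius is the distance from (-1, -5) to the farthest point.
Squared distances: 20, 178, 34, 45, 106.
Maximum is 178, attained at (-4, 8).
r = √178 ≈ 13.342.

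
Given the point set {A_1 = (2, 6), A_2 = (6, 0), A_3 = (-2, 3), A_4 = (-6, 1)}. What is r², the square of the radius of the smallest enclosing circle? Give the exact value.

By Welzl's lemma the MEC is supported by two points (diametrically opposite) or three points (on a circumcircle).
The farthest pair is A_2–A_4 with squared distance 145. The circle on this segment as diameter has centre (0, 0.5) and r² = 145/4 = 36.25.
Check A_1: distance² to centre = 34.25 ≤ 36.25, so it lies inside.
All remaining points lie in this disk, and no smaller disk contains both endpoints, so this is the minimum enclosing circle.

36.25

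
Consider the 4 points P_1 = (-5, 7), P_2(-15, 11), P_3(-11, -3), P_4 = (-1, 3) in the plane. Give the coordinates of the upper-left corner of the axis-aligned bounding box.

x-range [-15, -1], y-range [-3, 11].
The upper-left corner is (-15, 11).

(-15, 11)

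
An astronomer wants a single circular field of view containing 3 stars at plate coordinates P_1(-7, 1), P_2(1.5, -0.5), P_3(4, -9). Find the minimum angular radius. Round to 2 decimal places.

Side lengths²: P_1P_2² = 74.5, P_1P_3² = 221, P_2P_3² = 78.5.
Since P_1P_3² = 221 ≥ 78.5 + 74.5 = 153, the angle opposite P_1P_3 is not acute, so the smallest enclosing circle has P_1P_3 as diameter.
Centre = midpoint of P_1P_3 = (-1.5, -4), r² = 221/4 = 55.25.
r = √(55.25) ≈ 7.43.

7.43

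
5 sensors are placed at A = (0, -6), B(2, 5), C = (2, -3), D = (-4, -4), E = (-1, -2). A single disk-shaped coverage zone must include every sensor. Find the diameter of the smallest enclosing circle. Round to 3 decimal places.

11.267

By Welzl's lemma the MEC is supported by two points (diametrically opposite) or three points (on a circumcircle).
The minimum enclosing circle is determined by three boundary points: A, B, D.
Their circumcentre is (0.3125, -0.375) with r² = 31.73828125.
The farthest remaining point C is at distance² 9.73828125 ≤ 31.73828125.
Diameter = 2r = 2√(31.73828125) ≈ 11.267.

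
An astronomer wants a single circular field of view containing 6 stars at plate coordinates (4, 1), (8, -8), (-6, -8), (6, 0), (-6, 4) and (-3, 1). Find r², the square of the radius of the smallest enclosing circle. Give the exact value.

The farthest pair is (8, -8)–(-6, 4) with squared distance 340. The circle on this segment as diameter has centre (1, -2) and r² = 340/4 = 85.
Check (4, 1): distance² to centre = 18 ≤ 85, so it lies inside.
All remaining points lie in this disk, and no smaller disk contains both endpoints, so this is the minimum enclosing circle.

85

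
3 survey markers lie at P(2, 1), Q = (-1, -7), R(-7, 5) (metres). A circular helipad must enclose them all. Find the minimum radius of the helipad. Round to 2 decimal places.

6.71

Side lengths²: PQ² = 73, PR² = 97, QR² = 180.
Since QR² = 180 ≥ 97 + 73 = 170, the angle opposite QR is not acute, so the smallest enclosing circle has QR as diameter.
Centre = midpoint of QR = (-4, -1), r² = 180/4 = 45.
r = √45 ≈ 6.71.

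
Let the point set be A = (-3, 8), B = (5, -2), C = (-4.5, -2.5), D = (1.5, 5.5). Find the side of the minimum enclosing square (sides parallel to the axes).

10.5

The bounding box has width 9.5 and height 10.5.
An axis-aligned square enclosing the set must have side ≥ max(width, height).
So the minimum side is max(9.5, 10.5) = 10.5.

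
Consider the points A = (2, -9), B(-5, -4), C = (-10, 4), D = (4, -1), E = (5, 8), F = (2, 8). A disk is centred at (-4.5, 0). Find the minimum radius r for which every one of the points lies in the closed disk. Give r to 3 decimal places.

The required radius is the distance from (-4.5, 0) to the farthest point.
Squared distances: 123.25, 16.25, 46.25, 73.25, 154.25, 106.25.
Maximum is 154.25, attained at E.
r = √(154.25) ≈ 12.420.

12.420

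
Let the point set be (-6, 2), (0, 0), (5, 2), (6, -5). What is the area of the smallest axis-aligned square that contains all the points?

The bounding box has width 12 and height 7.
An axis-aligned square enclosing the set must have side ≥ max(width, height).
So the minimum side is max(12, 7) = 12.
Area = 12² = 144.

144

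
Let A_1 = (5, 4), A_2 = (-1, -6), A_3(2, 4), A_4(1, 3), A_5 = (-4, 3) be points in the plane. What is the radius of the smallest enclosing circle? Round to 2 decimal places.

The minimum enclosing circle of a finite set is fixed by two of the points (as a diameter) or three (as a circumcircle).
The minimum enclosing circle is determined by three boundary points: A_1, A_2, A_5.
Their circumcentre is (13/14, -5/14) with r² = 3485/98.
The farthest remaining point A_3 is at distance² 1973/98 ≤ 3485/98.
r = √(3485/98) ≈ 5.96.

5.96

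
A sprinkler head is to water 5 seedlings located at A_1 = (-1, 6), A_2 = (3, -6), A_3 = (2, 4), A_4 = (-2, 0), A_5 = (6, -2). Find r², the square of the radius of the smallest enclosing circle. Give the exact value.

By Welzl's lemma the MEC is supported by two points (diametrically opposite) or three points (on a circumcircle).
The farthest pair is A_1–A_2 with squared distance 160. The circle on this segment as diameter has centre (1, 0) and r² = 160/4 = 40.
Check A_3: distance² to centre = 17 ≤ 40, so it lies inside.
All remaining points lie in this disk, and no smaller disk contains both endpoints, so this is the minimum enclosing circle.

40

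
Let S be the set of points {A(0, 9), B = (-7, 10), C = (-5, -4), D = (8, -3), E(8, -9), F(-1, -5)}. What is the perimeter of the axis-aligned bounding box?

Width = max x − min x = 8 − (-7) = 15.
Height = max y − min y = 10 − (-9) = 19.
Perimeter = 2(15 + 19) = 68.

68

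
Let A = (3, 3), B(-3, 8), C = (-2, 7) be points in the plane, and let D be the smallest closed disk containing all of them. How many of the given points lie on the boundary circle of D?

Side lengths²: AB² = 61, AC² = 41, BC² = 2.
Since AB² = 61 ≥ 41 + 2 = 43, the angle opposite AB is not acute, so the smallest enclosing circle has AB as diameter.
Centre = midpoint of AB = (0, 5.5), r² = 61/4 = 15.25.
The points at distance exactly r from the centre are A, B — 2 points.

2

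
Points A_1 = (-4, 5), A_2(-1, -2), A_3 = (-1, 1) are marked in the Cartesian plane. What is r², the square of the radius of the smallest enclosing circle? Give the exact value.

14.5

Side lengths²: A_1A_2² = 58, A_1A_3² = 25, A_2A_3² = 9.
Since A_1A_2² = 58 ≥ 25 + 9 = 34, the angle opposite A_1A_2 is not acute, so the smallest enclosing circle has A_1A_2 as diameter.
Centre = midpoint of A_1A_2 = (-2.5, 1.5), r² = 58/4 = 14.5.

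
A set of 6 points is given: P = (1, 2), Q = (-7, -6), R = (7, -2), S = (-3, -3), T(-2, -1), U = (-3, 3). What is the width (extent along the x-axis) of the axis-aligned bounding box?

max x = 7, min x = -7, so width = 14.

14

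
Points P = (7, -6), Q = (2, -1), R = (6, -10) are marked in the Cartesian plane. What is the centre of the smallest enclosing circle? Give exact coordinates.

Side lengths²: PQ² = 50, PR² = 17, QR² = 97.
Since QR² = 97 ≥ 50 + 17 = 67, the angle opposite QR is not acute, so the smallest enclosing circle has QR as diameter.
Centre = midpoint of QR = (4, -5.5), r² = 97/4 = 24.25.
Centre = (4, -5.5).

(4, -5.5)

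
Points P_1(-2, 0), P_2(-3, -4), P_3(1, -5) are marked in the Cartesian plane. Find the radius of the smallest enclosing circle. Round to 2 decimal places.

2.92

Side lengths²: P_1P_2² = 17, P_1P_3² = 34, P_2P_3² = 17.
Since P_1P_3² = 34 ≥ 17 + 17 = 34, the angle opposite P_1P_3 is not acute, so the smallest enclosing circle has P_1P_3 as diameter.
Centre = midpoint of P_1P_3 = (-0.5, -2.5), r² = 34/4 = 8.5.
r = √(8.5) ≈ 2.92.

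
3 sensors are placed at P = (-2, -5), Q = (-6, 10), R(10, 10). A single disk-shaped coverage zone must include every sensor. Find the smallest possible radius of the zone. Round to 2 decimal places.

9.94

Side lengths²: PQ² = 241, PR² = 369, QR² = 256.
Since PR² = 369 < 256 + 241 = 497, the triangle is acute, so the smallest enclosing circle is the circumcircle.
Circumcentre = (2, 4.1), r² = 98.81.
r = √(98.81) ≈ 9.94.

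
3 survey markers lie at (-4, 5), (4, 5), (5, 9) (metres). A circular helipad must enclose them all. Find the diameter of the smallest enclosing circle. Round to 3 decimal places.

9.849

Call the three points A, B, C in the order given.
Side lengths²: AB² = 64, AC² = 97, BC² = 17.
Since AC² = 97 ≥ 64 + 17 = 81, the angle opposite AC is not acute, so the smallest enclosing circle has AC as diameter.
Centre = midpoint of AC = (0.5, 7), r² = 97/4 = 24.25.
Diameter = 2r = 2√(24.25) ≈ 9.849.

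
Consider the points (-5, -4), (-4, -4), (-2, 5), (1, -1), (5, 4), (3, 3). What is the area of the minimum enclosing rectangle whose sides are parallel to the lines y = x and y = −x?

In coordinates u = x + y, v = x − y the rectangle is axis-aligned; the map (x,y)→(u,v) scales areas by 2.
u-values: -9, -8, 3, 0, 9, 6; range = 9 − (-9) = 18.
v-values: -1, 0, -7, 2, 1, 0; range = 2 − (-7) = 9.
Area = (18 × 9) / 2 = 81.

81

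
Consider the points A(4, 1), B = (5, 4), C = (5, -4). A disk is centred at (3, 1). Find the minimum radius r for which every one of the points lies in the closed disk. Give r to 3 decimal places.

5.385

The required radius is the distance from (3, 1) to the farthest point.
Squared distances: 1, 13, 29.
Maximum is 29, attained at C.
r = √29 ≈ 5.385.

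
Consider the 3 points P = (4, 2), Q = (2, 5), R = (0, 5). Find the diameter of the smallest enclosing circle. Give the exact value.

Side lengths²: PQ² = 13, PR² = 25, QR² = 4.
Since PR² = 25 ≥ 13 + 4 = 17, the angle opposite PR is not acute, so the smallest enclosing circle has PR as diameter.
Centre = midpoint of PR = (2, 3.5), r² = 25/4 = 6.25.
Diameter = 2r = 2√(6.25) = 5.

5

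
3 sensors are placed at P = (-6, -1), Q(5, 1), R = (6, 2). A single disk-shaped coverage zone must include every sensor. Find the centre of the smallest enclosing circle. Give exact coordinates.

(0, 0.5)

Side lengths²: PQ² = 125, PR² = 153, QR² = 2.
Since PR² = 153 ≥ 125 + 2 = 127, the angle opposite PR is not acute, so the smallest enclosing circle has PR as diameter.
Centre = midpoint of PR = (0, 0.5), r² = 153/4 = 38.25.
Centre = (0, 0.5).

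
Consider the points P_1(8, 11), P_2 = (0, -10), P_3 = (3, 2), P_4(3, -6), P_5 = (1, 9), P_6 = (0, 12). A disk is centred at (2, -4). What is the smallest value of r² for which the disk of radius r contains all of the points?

261

The required radius is the distance from (2, -4) to the farthest point.
Squared distances: 261, 40, 37, 5, 170, 260.
Maximum is 261, attained at P_1.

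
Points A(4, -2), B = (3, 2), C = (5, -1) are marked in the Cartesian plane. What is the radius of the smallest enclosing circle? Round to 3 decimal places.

Side lengths²: AB² = 17, AC² = 2, BC² = 13.
Since AB² = 17 ≥ 13 + 2 = 15, the angle opposite AB is not acute, so the smallest enclosing circle has AB as diameter.
Centre = midpoint of AB = (3.5, 0), r² = 17/4 = 4.25.
r = √(4.25) ≈ 2.062.

2.062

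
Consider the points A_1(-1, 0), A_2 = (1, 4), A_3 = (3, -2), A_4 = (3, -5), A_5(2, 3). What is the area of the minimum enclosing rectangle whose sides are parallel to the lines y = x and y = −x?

In coordinates u = x + y, v = x − y the rectangle is axis-aligned; the map (x,y)→(u,v) scales areas by 2.
u-values: -1, 5, 1, -2, 5; range = 5 − (-2) = 7.
v-values: -1, -3, 5, 8, -1; range = 8 − (-3) = 11.
Area = (7 × 11) / 2 = 38.5.

38.5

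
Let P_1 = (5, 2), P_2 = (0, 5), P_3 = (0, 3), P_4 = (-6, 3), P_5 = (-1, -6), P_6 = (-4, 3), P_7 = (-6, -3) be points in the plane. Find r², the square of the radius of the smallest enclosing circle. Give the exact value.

4453/121

By Welzl's lemma the MEC is supported by two points (diametrically opposite) or three points (on a circumcircle).
The minimum enclosing circle is determined by three boundary points: P_1, P_4, P_7.
Their circumcentre is (-8/11, 0) with r² = 4453/121.
The farthest remaining point P_5 is at distance² 4365/121 ≤ 4453/121.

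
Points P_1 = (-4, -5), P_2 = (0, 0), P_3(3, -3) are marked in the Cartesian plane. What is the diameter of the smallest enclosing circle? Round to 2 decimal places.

Side lengths²: P_1P_2² = 41, P_1P_3² = 53, P_2P_3² = 18.
Since P_1P_3² = 53 < 41 + 18 = 59, the triangle is acute, so the smallest enclosing circle is the circumcircle.
Circumcentre = (-11/18, -65/18), r² = 2173/162.
Diameter = 2r = 2√(2173/162) ≈ 7.32.

7.32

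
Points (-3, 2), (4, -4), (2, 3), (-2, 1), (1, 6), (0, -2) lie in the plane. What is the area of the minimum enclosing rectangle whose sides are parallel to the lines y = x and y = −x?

In coordinates u = x + y, v = x − y the rectangle is axis-aligned; the map (x,y)→(u,v) scales areas by 2.
u-values: -1, 0, 5, -1, 7, -2; range = 7 − (-2) = 9.
v-values: -5, 8, -1, -3, -5, 2; range = 8 − (-5) = 13.
Area = (9 × 13) / 2 = 58.5.

58.5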